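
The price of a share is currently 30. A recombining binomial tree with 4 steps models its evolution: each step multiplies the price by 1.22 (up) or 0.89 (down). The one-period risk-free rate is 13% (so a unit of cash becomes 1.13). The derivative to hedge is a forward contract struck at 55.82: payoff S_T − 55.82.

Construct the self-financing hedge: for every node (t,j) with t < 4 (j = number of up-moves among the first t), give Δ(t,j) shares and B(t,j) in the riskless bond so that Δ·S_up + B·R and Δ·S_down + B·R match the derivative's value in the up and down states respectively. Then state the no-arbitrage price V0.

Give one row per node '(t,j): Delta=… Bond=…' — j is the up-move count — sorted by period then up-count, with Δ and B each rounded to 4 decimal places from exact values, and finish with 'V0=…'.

(0,0): Delta=1.0000 Bond=-34.2355
(1,0): Delta=1.0000 Bond=-38.6861
(1,1): Delta=1.0000 Bond=-38.6861
(2,0): Delta=1.0000 Bond=-43.7152
(2,1): Delta=1.0000 Bond=-43.7152
(2,2): Delta=1.0000 Bond=-43.7152
(3,0): Delta=1.0000 Bond=-49.3982
(3,1): Delta=1.0000 Bond=-49.3982
(3,2): Delta=1.0000 Bond=-49.3982
(3,3): Delta=1.0000 Bond=-49.3982
V0=-4.2355

Risk-neutral probability p* = (R−d)/(u−d) = (1.13−0.89)/(1.22−0.89) = 0.7273.
Payoff layer (t=4): V(4,0)=-36.9973, V(4,1)=-30.0181, V(4,2)=-20.4512, V(4,3)=-7.3369, V(4,4)=10.6400
Node (3,0) S=21.1491: V=(p*·-30.0181+(1−p*)·-36.9973)/1.13=-28.2492; Δ=(-30.0181−-36.9973)/(25.8019−18.8227)=1.0000; B=V−Δ·S=-49.3982
Node (3,1) S=28.9909: V=(p*·-20.4512+(1−p*)·-30.0181)/1.13=-20.4074; Δ=(-20.4512−-30.0181)/(35.3688−25.8019)=1.0000; B=V−Δ·S=-49.3982
Node (3,2) S=39.7403: V=(p*·-7.3369+(1−p*)·-20.4512)/1.13=-9.6580; Δ=(-7.3369−-20.4512)/(48.4831−35.3688)=1.0000; B=V−Δ·S=-49.3982
Node (3,3) S=54.4754: V=(p*·10.6400+(1−p*)·-7.3369)/1.13=5.0772; Δ=(10.6400−-7.3369)/(66.4600−48.4831)=1.0000; B=V−Δ·S=-49.3982
Node (2,0) S=23.7630: V=(p*·-20.4074+(1−p*)·-28.2492)/1.13=-19.9522; Δ=(-20.4074−-28.2492)/(28.9909−21.1491)=1.0000; B=V−Δ·S=-43.7152
Node (2,1) S=32.5740: V=(p*·-9.6580+(1−p*)·-20.4074)/1.13=-11.1412; Δ=(-9.6580−-20.4074)/(39.7403−28.9909)=1.0000; B=V−Δ·S=-43.7152
Node (2,2) S=44.6520: V=(p*·5.0772+(1−p*)·-9.6580)/1.13=0.9368; Δ=(5.0772−-9.6580)/(54.4754−39.7403)=1.0000; B=V−Δ·S=-43.7152
Node (1,0) S=26.7000: V=(p*·-11.1412+(1−p*)·-19.9522)/1.13=-11.9861; Δ=(-11.1412−-19.9522)/(32.5740−23.7630)=1.0000; B=V−Δ·S=-38.6861
Node (1,1) S=36.6000: V=(p*·0.9368+(1−p*)·-11.1412)/1.13=-2.0861; Δ=(0.9368−-11.1412)/(44.6520−32.5740)=1.0000; B=V−Δ·S=-38.6861
Node (0,0) S=30.0000: V=(p*·-2.0861+(1−p*)·-11.9861)/1.13=-4.2355; Δ=(-2.0861−-11.9861)/(36.6000−26.7000)=1.0000; B=V−Δ·S=-34.2355
Root portfolio cost Δ·30+B reproduces V0=-4.2355.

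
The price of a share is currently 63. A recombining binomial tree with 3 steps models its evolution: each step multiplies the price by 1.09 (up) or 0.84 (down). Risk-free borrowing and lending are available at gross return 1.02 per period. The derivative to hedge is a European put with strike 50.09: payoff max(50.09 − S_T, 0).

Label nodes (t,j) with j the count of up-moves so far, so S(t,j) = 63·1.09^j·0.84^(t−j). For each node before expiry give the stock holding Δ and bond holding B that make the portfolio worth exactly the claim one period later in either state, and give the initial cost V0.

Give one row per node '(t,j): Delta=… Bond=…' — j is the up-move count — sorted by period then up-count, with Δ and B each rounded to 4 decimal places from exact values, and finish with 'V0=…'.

(0,0): Delta=-0.0934 Bond=6.4114
(1,0): Delta=-0.3179 Bond=18.4182
(1,1): Delta=-0.0262 Bond=1.9202
(2,0): Delta=-1.0000 Bond=49.1078
(2,1): Delta=-0.1135 Bond=6.9950
(2,2): Delta=0.0000 Bond=0.0000
V0=0.5249

Under the risk-neutral measure, an up-move has probability p* = (R−d)/(u−d) = 0.7200 and values discount at R = 1.02.
At expiry t=3: V(3,0)=12.7496, V(3,1)=1.6364, V(3,2)=0.0000, V(3,3)=0.0000
  t=2,j=0: stock 44.4528 → up 48.4536 (V=1.6364), down 37.3404 (V=12.7496). Price 4.6550; hedge Δ=-1.0000, bond B=49.1078.
  t=2,j=1: stock 57.6828 → up 62.8743 (V=0.0000), down 48.4536 (V=1.6364). Price 0.4492; hedge Δ=-0.1135, bond B=6.9950.
  t=2,j=2: stock 74.8503 → up 81.5868 (V=0.0000), down 62.8743 (V=0.0000). Price 0.0000; hedge Δ=0.0000, bond B=0.0000.
  t=1,j=0: stock 52.9200 → up 57.6828 (V=0.4492), down 44.4528 (V=4.6550). Price 1.5950; hedge Δ=-0.3179, bond B=18.4182.
  t=1,j=1: stock 68.6700 → up 74.8503 (V=0.0000), down 57.6828 (V=0.4492). Price 0.1233; hedge Δ=-0.0262, bond B=1.9202.
  t=0,j=0: stock 63.0000 → up 68.6700 (V=0.1233), down 52.9200 (V=1.5950). Price 0.5249; hedge Δ=-0.0934, bond B=6.4114.
Check: Δ(0,0)·S0 + B(0,0) = 0.5249 = V0.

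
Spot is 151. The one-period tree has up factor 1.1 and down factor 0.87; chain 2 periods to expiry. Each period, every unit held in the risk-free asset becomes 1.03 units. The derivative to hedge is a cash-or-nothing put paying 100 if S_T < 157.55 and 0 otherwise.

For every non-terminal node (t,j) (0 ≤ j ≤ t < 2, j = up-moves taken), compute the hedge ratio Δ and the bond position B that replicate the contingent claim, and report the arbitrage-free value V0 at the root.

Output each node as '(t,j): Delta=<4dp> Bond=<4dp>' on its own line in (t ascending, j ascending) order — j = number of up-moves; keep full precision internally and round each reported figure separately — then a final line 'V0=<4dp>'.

(0,0): Delta=-1.9447 Bond=342.2924
(1,0): Delta=0.0000 Bond=97.0874
(1,1): Delta=-2.6176 Bond=464.3309
V0=48.6444

No-arbitrage ⇒ martingale measure with p* = (R−d)/(u−d) = 0.6957.
Payoff layer (t=2): V(2,0)=100.0000, V(2,1)=100.0000, V(2,2)=0.0000
  t=1,j=0: stock 131.3700 → up 144.5070 (V=100.0000), down 114.2919 (V=100.0000). Price 97.0874; hedge Δ=0.0000, bond B=97.0874.
  t=1,j=1: stock 166.1000 → up 182.7100 (V=0.0000), down 144.5070 (V=100.0000). Price 29.5483; hedge Δ=-2.6176, bond B=464.3309.
  t=0,j=0: stock 151.0000 → up 166.1000 (V=29.5483), down 131.3700 (V=97.0874). Price 48.6444; hedge Δ=-1.9447, bond B=342.2924.
Root portfolio cost Δ·151+B reproduces V0=48.6444.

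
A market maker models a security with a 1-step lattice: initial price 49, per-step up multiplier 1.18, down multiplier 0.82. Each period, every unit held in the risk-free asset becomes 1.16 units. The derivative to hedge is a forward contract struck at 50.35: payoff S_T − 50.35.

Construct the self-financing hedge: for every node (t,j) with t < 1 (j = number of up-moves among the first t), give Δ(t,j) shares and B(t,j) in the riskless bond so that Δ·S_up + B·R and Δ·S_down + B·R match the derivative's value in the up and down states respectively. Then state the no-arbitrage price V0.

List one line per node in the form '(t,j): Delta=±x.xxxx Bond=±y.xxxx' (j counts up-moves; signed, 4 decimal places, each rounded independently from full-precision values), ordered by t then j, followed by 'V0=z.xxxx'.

Since d<R<u, set p* = (R−d)/(u−d) = 0.9444; price each node as the discounted p*-expectation of its children.
At expiry t=1: V(1,0)=-10.1700, V(1,1)=7.4700
  t=0,j=0: stock 49.0000 → up 57.8200 (V=7.4700), down 40.1800 (V=-10.1700). Price 5.5948; hedge Δ=1.0000, bond B=-43.4052.
Root portfolio cost Δ·49+B reproduces V0=5.5948.

(0,0): Delta=1.0000 Bond=-43.4052
V0=5.5948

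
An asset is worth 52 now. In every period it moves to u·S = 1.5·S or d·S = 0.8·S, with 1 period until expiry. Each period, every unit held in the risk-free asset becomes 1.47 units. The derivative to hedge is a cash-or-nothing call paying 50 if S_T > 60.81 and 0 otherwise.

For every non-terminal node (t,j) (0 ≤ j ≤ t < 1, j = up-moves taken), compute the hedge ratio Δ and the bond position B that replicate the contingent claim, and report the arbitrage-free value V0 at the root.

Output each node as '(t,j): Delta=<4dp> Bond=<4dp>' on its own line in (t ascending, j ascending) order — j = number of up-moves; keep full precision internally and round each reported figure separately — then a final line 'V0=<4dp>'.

(0,0): Delta=1.3736 Bond=-38.8727
V0=32.5559

Under the risk-neutral measure, an up-move has probability p* = (R−d)/(u−d) = 0.9571 and values discount at R = 1.47.
Terminal values V(1,·): V(1,0)=0.0000, V(1,1)=50.0000
(0,0): S=52.0000. Δ = (V_up−V_dn)/(S_up−S_dn) = (50.0000−0.0000)/(78.0000−41.6000) = 1.3736. V = [p*·50.0000 + (1−p*)·0.0000]/1.47 = 32.5559. B = V − Δ·S = -38.8727.
Check: Δ(0,0)·S0 + B(0,0) = 32.5559 = V0.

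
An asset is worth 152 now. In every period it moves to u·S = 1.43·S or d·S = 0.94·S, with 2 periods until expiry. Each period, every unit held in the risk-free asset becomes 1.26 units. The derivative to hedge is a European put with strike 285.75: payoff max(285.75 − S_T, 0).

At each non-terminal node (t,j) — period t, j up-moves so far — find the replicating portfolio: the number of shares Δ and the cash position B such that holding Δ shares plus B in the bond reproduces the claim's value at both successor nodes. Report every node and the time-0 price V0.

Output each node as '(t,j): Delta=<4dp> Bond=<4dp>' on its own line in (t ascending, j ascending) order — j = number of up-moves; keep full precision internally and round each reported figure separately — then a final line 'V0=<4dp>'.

Since d<R<u, set p* = (R−d)/(u−d) = 0.6531; price each node as the discounted p*-expectation of its children.
At expiry t=2: V(2,0)=151.4428, V(2,1)=81.4316, V(2,2)=0.0000
(1,0): S=142.8800. Δ = (V_up−V_dn)/(S_up−S_dn) = (81.4316−151.4428)/(204.3184−134.3072) = -1.0000. V = [p*·81.4316 + (1−p*)·151.4428]/1.26 = 83.9057. B = V − Δ·S = 226.7857.
(1,1): S=217.3600. Δ = (V_up−V_dn)/(S_up−S_dn) = (0.0000−81.4316)/(310.8248−204.3184) = -0.7646. V = [p*·0.0000 + (1−p*)·81.4316]/1.26 = 22.4220. B = V − Δ·S = 188.6090.
(0,0): S=152.0000. Δ = (V_up−V_dn)/(S_up−S_dn) = (22.4220−83.9057)/(217.3600−142.8800) = -0.8255. V = [p*·22.4220 + (1−p*)·83.9057]/1.26 = 34.7247. B = V − Δ·S = 160.2016.
Self-financing check: at every node Δ·S+B equals the discounted successor values.

(0,0): Delta=-0.8255 Bond=160.2016
(1,0): Delta=-1.0000 Bond=226.7857
(1,1): Delta=-0.7646 Bond=188.6090
V0=34.7247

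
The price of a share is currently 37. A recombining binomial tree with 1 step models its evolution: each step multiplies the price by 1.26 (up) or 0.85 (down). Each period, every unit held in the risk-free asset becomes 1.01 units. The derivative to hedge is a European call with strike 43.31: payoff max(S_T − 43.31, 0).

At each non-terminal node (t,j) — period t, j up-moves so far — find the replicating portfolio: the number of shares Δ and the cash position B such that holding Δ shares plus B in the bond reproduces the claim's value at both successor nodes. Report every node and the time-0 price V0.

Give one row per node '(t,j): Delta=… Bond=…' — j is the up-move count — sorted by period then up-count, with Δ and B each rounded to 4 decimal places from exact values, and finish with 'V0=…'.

No-arbitrage ⇒ martingale measure with p* = (R−d)/(u−d) = 0.3902.
Terminal values V(1,·): V(1,0)=0.0000, V(1,1)=3.3100
Node (0,0) S=37.0000: V=(p*·3.3100+(1−p*)·0.0000)/1.01=1.2789; Δ=(3.3100−0.0000)/(46.6200−31.4500)=0.2182; B=V−Δ·S=-6.7943
The time-0 hedge costs 1.2789, which is the no-arbitrage price.

(0,0): Delta=0.2182 Bond=-6.7943
V0=1.2789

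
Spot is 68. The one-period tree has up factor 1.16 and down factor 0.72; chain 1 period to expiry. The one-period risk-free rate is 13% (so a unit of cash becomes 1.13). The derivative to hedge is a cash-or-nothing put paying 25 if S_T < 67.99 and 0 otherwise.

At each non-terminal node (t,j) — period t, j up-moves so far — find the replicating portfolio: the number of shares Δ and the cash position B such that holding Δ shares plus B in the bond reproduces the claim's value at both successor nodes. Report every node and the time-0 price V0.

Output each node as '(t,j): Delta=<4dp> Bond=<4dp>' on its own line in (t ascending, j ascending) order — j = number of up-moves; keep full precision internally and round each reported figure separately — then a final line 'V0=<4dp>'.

Risk-neutral probability p* = (R−d)/(u−d) = (1.13−0.72)/(1.16−0.72) = 0.9318.
Terminal payoffs: V(1,0)=25.0000, V(1,1)=0.0000
Node (0,0) S=68.0000: V=(p*·0.0000+(1−p*)·25.0000)/1.13=1.5084; Δ=(0.0000−25.0000)/(78.8800−48.9600)=-0.8356; B=V−Δ·S=58.3266
The time-0 hedge costs 1.5084, which is the no-arbitrage price.

(0,0): Delta=-0.8356 Bond=58.3266
V0=1.5084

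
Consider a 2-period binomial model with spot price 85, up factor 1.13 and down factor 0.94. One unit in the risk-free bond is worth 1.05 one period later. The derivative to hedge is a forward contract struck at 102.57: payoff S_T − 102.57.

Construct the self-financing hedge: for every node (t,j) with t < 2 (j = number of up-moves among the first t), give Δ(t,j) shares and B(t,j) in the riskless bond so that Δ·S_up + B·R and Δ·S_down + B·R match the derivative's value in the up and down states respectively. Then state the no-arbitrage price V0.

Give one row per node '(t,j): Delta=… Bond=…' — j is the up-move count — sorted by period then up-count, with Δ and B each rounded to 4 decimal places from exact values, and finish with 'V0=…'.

Since d<R<u, set p* = (R−d)/(u−d) = 0.5789; price each node as the discounted p*-expectation of its children.
At expiry t=2: V(2,0)=-27.4640, V(2,1)=-12.2830, V(2,2)=5.9665
(1,0): S=79.9000. Δ = (V_up−V_dn)/(S_up−S_dn) = (-12.2830−-27.4640)/(90.2870−75.1060) = 1.0000. V = [p*·-12.2830 + (1−p*)·-27.4640]/1.05 = -17.7857. B = V − Δ·S = -97.6857.
(1,1): S=96.0500. Δ = (V_up−V_dn)/(S_up−S_dn) = (5.9665−-12.2830)/(108.5365−90.2870) = 1.0000. V = [p*·5.9665 + (1−p*)·-12.2830]/1.05 = -1.6357. B = V − Δ·S = -97.6857.
(0,0): S=85.0000. Δ = (V_up−V_dn)/(S_up−S_dn) = (-1.6357−-17.7857)/(96.0500−79.9000) = 1.0000. V = [p*·-1.6357 + (1−p*)·-17.7857]/1.05 = -8.0340. B = V − Δ·S = -93.0340.
Self-financing check: at every node Δ·S+B equals the discounted successor values.

(0,0): Delta=1.0000 Bond=-93.0340
(1,0): Delta=1.0000 Bond=-97.6857
(1,1): Delta=1.0000 Bond=-97.6857
V0=-8.0340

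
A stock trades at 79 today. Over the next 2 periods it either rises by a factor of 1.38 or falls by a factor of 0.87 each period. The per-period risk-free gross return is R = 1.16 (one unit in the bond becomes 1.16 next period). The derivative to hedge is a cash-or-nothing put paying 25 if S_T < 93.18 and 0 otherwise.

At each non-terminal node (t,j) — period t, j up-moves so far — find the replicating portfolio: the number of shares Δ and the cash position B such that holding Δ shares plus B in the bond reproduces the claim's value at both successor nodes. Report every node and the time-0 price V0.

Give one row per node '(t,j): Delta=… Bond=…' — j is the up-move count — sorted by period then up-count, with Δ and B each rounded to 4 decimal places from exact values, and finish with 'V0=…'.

Since d<R<u, set p* = (R−d)/(u−d) = 0.5686; price each node as the discounted p*-expectation of its children.
Terminal payoffs: V(2,0)=25.0000, V(2,1)=0.0000, V(2,2)=0.0000
(1,0): S=68.7300. Δ = (V_up−V_dn)/(S_up−S_dn) = (0.0000−25.0000)/(94.8474−59.7951) = -0.7132. V = [p*·0.0000 + (1−p*)·25.0000]/1.16 = 9.2968. B = V − Δ·S = 58.3164.
(1,1): S=109.0200. Δ = (V_up−V_dn)/(S_up−S_dn) = (0.0000−0.0000)/(150.4476−94.8474) = 0.0000. V = [p*·0.0000 + (1−p*)·0.0000]/1.16 = 0.0000. B = V − Δ·S = 0.0000.
(0,0): S=79.0000. Δ = (V_up−V_dn)/(S_up−S_dn) = (0.0000−9.2968)/(109.0200−68.7300) = -0.2307. V = [p*·0.0000 + (1−p*)·9.2968]/1.16 = 3.4572. B = V − Δ·S = 21.6863.
Each (Δ,B) replicates both successor values, so the strategy is self-financing and V0 is arbitrage-free.

(0,0): Delta=-0.2307 Bond=21.6863
(1,0): Delta=-0.7132 Bond=58.3164
(1,1): Delta=0.0000 Bond=0.0000
V0=3.4572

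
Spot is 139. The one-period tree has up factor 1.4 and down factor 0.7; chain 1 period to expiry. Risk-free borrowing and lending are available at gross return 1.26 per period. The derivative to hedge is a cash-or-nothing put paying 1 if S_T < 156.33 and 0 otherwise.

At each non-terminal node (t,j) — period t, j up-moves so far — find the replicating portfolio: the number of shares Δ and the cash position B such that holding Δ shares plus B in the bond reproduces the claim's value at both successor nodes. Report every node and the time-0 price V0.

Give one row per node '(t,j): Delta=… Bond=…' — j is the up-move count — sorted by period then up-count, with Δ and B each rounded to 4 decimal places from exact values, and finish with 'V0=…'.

Risk-neutral probability p* = (R−d)/(u−d) = (1.26−0.7)/(1.4−0.7) = 0.8000.
Terminal values V(1,·): V(1,0)=1.0000, V(1,1)=0.0000
  t=0,j=0: stock 139.0000 → up 194.6000 (V=0.0000), down 97.3000 (V=1.0000). Price 0.1587; hedge Δ=-0.0103, bond B=1.5873.
Check: Δ(0,0)·S0 + B(0,0) = 0.1587 = V0.

(0,0): Delta=-0.0103 Bond=1.5873
V0=0.1587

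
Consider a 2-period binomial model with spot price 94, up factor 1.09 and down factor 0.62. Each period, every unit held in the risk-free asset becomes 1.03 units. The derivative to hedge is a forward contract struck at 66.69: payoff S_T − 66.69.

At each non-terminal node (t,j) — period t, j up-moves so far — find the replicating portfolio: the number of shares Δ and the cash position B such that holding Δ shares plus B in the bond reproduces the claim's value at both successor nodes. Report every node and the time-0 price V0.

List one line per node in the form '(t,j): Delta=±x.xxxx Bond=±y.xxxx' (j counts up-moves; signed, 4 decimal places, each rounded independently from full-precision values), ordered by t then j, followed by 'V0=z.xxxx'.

No-arbitrage ⇒ martingale measure with p* = (R−d)/(u−d) = 0.8723.
At expiry t=2: V(2,0)=-30.5564, V(2,1)=-3.1648, V(2,2)=44.9914
(1,0): S=58.2800. Δ = (V_up−V_dn)/(S_up−S_dn) = (-3.1648−-30.5564)/(63.5252−36.1336) = 1.0000. V = [p*·-3.1648 + (1−p*)·-30.5564]/1.03 = -6.4676. B = V − Δ·S = -64.7476.
(1,1): S=102.4600. Δ = (V_up−V_dn)/(S_up−S_dn) = (44.9914−-3.1648)/(111.6814−63.5252) = 1.0000. V = [p*·44.9914 + (1−p*)·-3.1648]/1.03 = 37.7124. B = V − Δ·S = -64.7476.
(0,0): S=94.0000. Δ = (V_up−V_dn)/(S_up−S_dn) = (37.7124−-6.4676)/(102.4600−58.2800) = 1.0000. V = [p*·37.7124 + (1−p*)·-6.4676]/1.03 = 31.1383. B = V − Δ·S = -62.8617.
Check: Δ(0,0)·S0 + B(0,0) = 31.1383 = V0.

(0,0): Delta=1.0000 Bond=-62.8617
(1,0): Delta=1.0000 Bond=-64.7476
(1,1): Delta=1.0000 Bond=-64.7476
V0=31.1383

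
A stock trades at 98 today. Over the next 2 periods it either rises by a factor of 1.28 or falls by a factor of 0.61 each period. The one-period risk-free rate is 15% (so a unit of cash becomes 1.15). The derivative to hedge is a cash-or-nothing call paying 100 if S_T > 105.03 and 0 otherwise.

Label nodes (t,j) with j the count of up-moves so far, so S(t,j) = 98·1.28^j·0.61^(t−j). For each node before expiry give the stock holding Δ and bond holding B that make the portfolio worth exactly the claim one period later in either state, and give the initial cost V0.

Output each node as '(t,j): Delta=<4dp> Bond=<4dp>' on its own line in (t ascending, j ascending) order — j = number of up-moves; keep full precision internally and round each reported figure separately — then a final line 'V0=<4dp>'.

Under the risk-neutral measure, an up-move has probability p* = (R−d)/(u−d) = 0.8060 and values discount at R = 1.15.
Terminal values V(2,·): V(2,0)=0.0000, V(2,1)=0.0000, V(2,2)=100.0000
  t=1,j=0: stock 59.7800 → up 76.5184 (V=0.0000), down 36.4658 (V=0.0000). Price 0.0000; hedge Δ=0.0000, bond B=0.0000.
  t=1,j=1: stock 125.4400 → up 160.5632 (V=100.0000), down 76.5184 (V=0.0000). Price 70.0844; hedge Δ=1.1898, bond B=-79.1694.
  t=0,j=0: stock 98.0000 → up 125.4400 (V=70.0844), down 59.7800 (V=0.0000). Price 49.1182; hedge Δ=1.0674, bond B=-55.4853.
Self-financing check: at every node Δ·S+B equals the discounted successor values.

(0,0): Delta=1.0674 Bond=-55.4853
(1,0): Delta=0.0000 Bond=0.0000
(1,1): Delta=1.1898 Bond=-79.1694
V0=49.1182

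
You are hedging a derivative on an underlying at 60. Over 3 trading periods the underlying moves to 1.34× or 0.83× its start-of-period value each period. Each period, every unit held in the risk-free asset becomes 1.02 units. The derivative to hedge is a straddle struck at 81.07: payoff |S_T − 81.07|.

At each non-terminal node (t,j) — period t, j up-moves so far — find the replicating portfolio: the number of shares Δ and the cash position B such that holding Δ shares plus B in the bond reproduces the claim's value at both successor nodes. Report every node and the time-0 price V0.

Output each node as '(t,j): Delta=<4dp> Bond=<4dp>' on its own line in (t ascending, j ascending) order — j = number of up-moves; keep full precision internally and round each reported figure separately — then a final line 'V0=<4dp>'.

Since d<R<u, set p* = (R−d)/(u−d) = 0.3725; price each node as the discounted p*-expectation of its children.
At expiry t=3: V(3,0)=46.7628, V(3,1)=25.6824, V(3,2)=8.3509, V(3,3)=63.2962
(2,0): S=41.3340. Δ = (V_up−V_dn)/(S_up−S_dn) = (25.6824−46.7628)/(55.3876−34.3072) = -1.0000. V = [p*·25.6824 + (1−p*)·46.7628]/1.02 = 38.1464. B = V − Δ·S = 79.4804.
(2,1): S=66.7320. Δ = (V_up−V_dn)/(S_up−S_dn) = (8.3509−25.6824)/(89.4209−55.3876) = -0.5093. V = [p*·8.3509 + (1−p*)·25.6824]/1.02 = 18.8486. B = V − Δ·S = 52.8321.
(2,2): S=107.7360. Δ = (V_up−V_dn)/(S_up−S_dn) = (63.2962−8.3509)/(144.3662−89.4209) = 1.0000. V = [p*·63.2962 + (1−p*)·8.3509]/1.02 = 28.2556. B = V − Δ·S = -79.4804.
(1,0): S=49.8000. Δ = (V_up−V_dn)/(S_up−S_dn) = (18.8486−38.1464)/(66.7320−41.3340) = -0.7598. V = [p*·18.8486 + (1−p*)·38.1464]/1.02 = 30.3500. B = V − Δ·S = 68.1888.
(1,1): S=80.4000. Δ = (V_up−V_dn)/(S_up−S_dn) = (28.2556−18.8486)/(107.7360−66.7320) = 0.2294. V = [p*·28.2556 + (1−p*)·18.8486]/1.02 = 21.9149. B = V − Δ·S = 3.4698.
(0,0): S=60.0000. Δ = (V_up−V_dn)/(S_up−S_dn) = (21.9149−30.3500)/(80.4000−49.8000) = -0.2757. V = [p*·21.9149 + (1−p*)·30.3500]/1.02 = 26.6740. B = V − Δ·S = 43.2135.
Root portfolio cost Δ·60+B reproduces V0=26.6740.

(0,0): Delta=-0.2757 Bond=43.2135
(1,0): Delta=-0.7598 Bond=68.1888
(1,1): Delta=0.2294 Bond=3.4698
(2,0): Delta=-1.0000 Bond=79.4804
(2,1): Delta=-0.5093 Bond=52.8321
(2,2): Delta=1.0000 Bond=-79.4804
V0=26.6740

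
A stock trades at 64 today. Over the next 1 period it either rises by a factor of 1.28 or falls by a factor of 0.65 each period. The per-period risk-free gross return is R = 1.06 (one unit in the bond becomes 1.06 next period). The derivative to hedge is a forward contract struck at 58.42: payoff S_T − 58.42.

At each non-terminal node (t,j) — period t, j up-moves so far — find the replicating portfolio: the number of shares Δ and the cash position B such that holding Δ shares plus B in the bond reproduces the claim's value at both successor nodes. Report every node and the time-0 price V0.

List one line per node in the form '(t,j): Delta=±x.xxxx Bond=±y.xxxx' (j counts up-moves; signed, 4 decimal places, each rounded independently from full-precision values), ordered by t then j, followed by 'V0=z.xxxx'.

(0,0): Delta=1.0000 Bond=-55.1132
V0=8.8868

No-arbitrage ⇒ martingale measure with p* = (R−d)/(u−d) = 0.6508.
At expiry t=1: V(1,0)=-16.8200, V(1,1)=23.5000
  t=0,j=0: stock 64.0000 → up 81.9200 (V=23.5000), down 41.6000 (V=-16.8200). Price 8.8868; hedge Δ=1.0000, bond B=-55.1132.
Root portfolio cost Δ·64+B reproduces V0=8.8868.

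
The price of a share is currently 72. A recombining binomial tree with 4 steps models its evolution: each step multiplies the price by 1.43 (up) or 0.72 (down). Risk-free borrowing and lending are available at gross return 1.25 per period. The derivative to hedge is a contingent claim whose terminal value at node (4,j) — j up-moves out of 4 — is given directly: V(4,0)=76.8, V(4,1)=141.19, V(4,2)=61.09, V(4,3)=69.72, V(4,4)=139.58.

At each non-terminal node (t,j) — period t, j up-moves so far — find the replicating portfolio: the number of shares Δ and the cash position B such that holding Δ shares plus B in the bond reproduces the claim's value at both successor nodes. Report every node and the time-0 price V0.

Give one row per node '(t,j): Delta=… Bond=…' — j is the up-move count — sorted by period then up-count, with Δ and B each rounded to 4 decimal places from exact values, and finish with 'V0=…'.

(0,0): Delta=0.2227 Bond=22.0837
(1,0): Delta=-0.3716 Bond=58.4133
(1,1): Delta=0.3243 Bond=17.1413
(2,0): Delta=-1.3122 Bond=108.1259
(2,1): Delta=-0.2107 Bond=61.0926
(2,2): Delta=0.4158 Bond=7.9551
(3,0): Delta=3.3747 Bond=9.2025
(3,1): Delta=-2.1137 Bond=177.9345
(3,2): Delta=0.1147 Bond=41.8708
(3,3): Delta=0.4673 Bond=-0.8992
V0=38.1190

No-arbitrage ⇒ martingale measure with p* = (R−d)/(u−d) = 0.7465.
Payoff layer (t=4): V(4,0)=76.8000, V(4,1)=141.1900, V(4,2)=61.0900, V(4,3)=69.7200, V(4,4)=139.5800
Node (3,0) S=26.8739: V=(p*·141.1900+(1−p*)·76.8000)/1.25=99.8926; Δ=(141.1900−76.8000)/(38.4296−19.3492)=3.3747; B=V−Δ·S=9.2025
Node (3,1) S=53.3745: V=(p*·61.0900+(1−p*)·141.1900)/1.25=65.1176; Δ=(61.0900−141.1900)/(76.3255−38.4296)=-2.1137; B=V−Δ·S=177.9345
Node (3,2) S=106.0076: V=(p*·69.7200+(1−p*)·61.0900)/1.25=54.0257; Δ=(69.7200−61.0900)/(151.5909−76.3255)=0.1147; B=V−Δ·S=41.8708
Node (3,3) S=210.5429: V=(p*·139.5800+(1−p*)·69.7200)/1.25=97.4952; Δ=(139.5800−69.7200)/(301.0764−151.5909)=0.4673; B=V−Δ·S=-0.8992
Node (2,0) S=37.3248: V=(p*·65.1176+(1−p*)·99.8926)/1.25=59.1471; Δ=(65.1176−99.8926)/(53.3745−26.8739)=-1.3122; B=V−Δ·S=108.1259
Node (2,1) S=74.1312: V=(p*·54.0257+(1−p*)·65.1176)/1.25=45.4702; Δ=(54.0257−65.1176)/(106.0076−53.3745)=-0.2107; B=V−Δ·S=61.0926
Node (2,2) S=147.2328: V=(p*·97.4952+(1−p*)·54.0257)/1.25=69.1798; Δ=(97.4952−54.0257)/(210.5429−106.0076)=0.4158; B=V−Δ·S=7.9551
Node (1,0) S=51.8400: V=(p*·45.4702+(1−p*)·59.1471)/1.25=39.1501; Δ=(45.4702−59.1471)/(74.1312−37.3248)=-0.3716; B=V−Δ·S=58.4133
Node (1,1) S=102.9600: V=(p*·69.1798+(1−p*)·45.4702)/1.25=50.5351; Δ=(69.1798−45.4702)/(147.2328−74.1312)=0.3243; B=V−Δ·S=17.1413
Node (0,0) S=72.0000: V=(p*·50.5351+(1−p*)·39.1501)/1.25=38.1190; Δ=(50.5351−39.1501)/(102.9600−51.8400)=0.2227; B=V−Δ·S=22.0837
Check: Δ(0,0)·S0 + B(0,0) = 38.1190 = V0.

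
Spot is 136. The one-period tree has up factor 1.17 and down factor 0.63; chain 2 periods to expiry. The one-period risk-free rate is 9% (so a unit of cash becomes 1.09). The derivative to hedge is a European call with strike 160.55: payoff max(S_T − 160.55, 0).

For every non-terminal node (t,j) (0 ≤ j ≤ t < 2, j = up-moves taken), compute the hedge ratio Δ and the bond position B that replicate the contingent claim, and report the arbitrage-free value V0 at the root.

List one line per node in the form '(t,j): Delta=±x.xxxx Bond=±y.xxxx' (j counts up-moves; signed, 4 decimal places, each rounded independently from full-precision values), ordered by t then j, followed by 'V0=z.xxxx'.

Risk-neutral probability p* = (R−d)/(u−d) = (1.09−0.63)/(1.17−0.63) = 0.8519.
Terminal values V(2,·): V(2,0)=0.0000, V(2,1)=0.0000, V(2,2)=25.6204
(1,0): S=85.6800. Δ = (V_up−V_dn)/(S_up−S_dn) = (0.0000−0.0000)/(100.2456−53.9784) = 0.0000. V = [p*·0.0000 + (1−p*)·0.0000]/1.09 = 0.0000. B = V − Δ·S = 0.0000.
(1,1): S=159.1200. Δ = (V_up−V_dn)/(S_up−S_dn) = (25.6204−0.0000)/(186.1704−100.2456) = 0.2982. V = [p*·25.6204 + (1−p*)·0.0000]/1.09 = 20.0227. B = V − Δ·S = -27.4224.
(0,0): S=136.0000. Δ = (V_up−V_dn)/(S_up−S_dn) = (20.0227−0.0000)/(159.1200−85.6800) = 0.2726. V = [p*·20.0227 + (1−p*)·0.0000]/1.09 = 15.6481. B = V − Δ·S = -21.4311.
Self-financing check: at every node Δ·S+B equals the discounted successor values.

(0,0): Delta=0.2726 Bond=-21.4311
(1,0): Delta=0.0000 Bond=0.0000
(1,1): Delta=0.2982 Bond=-27.4224
V0=15.6481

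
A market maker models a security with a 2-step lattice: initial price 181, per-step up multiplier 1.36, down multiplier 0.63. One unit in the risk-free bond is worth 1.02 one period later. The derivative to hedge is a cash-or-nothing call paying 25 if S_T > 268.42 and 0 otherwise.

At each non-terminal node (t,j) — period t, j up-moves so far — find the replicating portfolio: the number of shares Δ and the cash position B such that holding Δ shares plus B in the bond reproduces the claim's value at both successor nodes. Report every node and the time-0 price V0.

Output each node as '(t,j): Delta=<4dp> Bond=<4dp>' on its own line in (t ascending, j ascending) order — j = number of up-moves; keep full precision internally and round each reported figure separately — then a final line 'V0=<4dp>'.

Risk-neutral probability p* = (R−d)/(u−d) = (1.02−0.63)/(1.36−0.63) = 0.5342.
At expiry t=2: V(2,0)=0.0000, V(2,1)=0.0000, V(2,2)=25.0000
Node (1,0) S=114.0300: V=(p*·0.0000+(1−p*)·0.0000)/1.02=0.0000; Δ=(0.0000−0.0000)/(155.0808−71.8389)=0.0000; B=V−Δ·S=0.0000
Node (1,1) S=246.1600: V=(p*·25.0000+(1−p*)·0.0000)/1.02=13.0943; Δ=(25.0000−0.0000)/(334.7776−155.0808)=0.1391; B=V−Δ·S=-21.1523
Node (0,0) S=181.0000: V=(p*·13.0943+(1−p*)·0.0000)/1.02=6.8584; Δ=(13.0943−0.0000)/(246.1600−114.0300)=0.0991; B=V−Δ·S=-11.0790
The time-0 hedge costs 6.8584, which is the no-arbitrage price.

(0,0): Delta=0.0991 Bond=-11.0790
(1,0): Delta=0.0000 Bond=0.0000
(1,1): Delta=0.1391 Bond=-21.1523
V0=6.8584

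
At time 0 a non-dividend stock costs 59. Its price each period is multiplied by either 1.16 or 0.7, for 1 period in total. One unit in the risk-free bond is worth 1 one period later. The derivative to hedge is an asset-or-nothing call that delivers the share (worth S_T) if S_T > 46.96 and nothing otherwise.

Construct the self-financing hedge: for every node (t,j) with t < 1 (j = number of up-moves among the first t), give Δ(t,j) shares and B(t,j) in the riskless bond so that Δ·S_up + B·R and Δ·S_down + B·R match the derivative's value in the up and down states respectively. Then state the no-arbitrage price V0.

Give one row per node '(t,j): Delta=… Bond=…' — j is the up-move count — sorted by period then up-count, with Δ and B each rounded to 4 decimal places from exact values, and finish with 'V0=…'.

(0,0): Delta=2.5217 Bond=-104.1478
V0=44.6348

Under the risk-neutral measure, an up-move has probability p* = (R−d)/(u−d) = 0.6522 and values discount at R = 1.
At expiry t=1: V(1,0)=0.0000, V(1,1)=68.4400
(0,0): S=59.0000. Δ = (V_up−V_dn)/(S_up−S_dn) = (68.4400−0.0000)/(68.4400−41.3000) = 2.5217. V = [p*·68.4400 + (1−p*)·0.0000]/1 = 44.6348. B = V − Δ·S = -104.1478.
The time-0 hedge costs 44.6348, which is the no-arbitrage price.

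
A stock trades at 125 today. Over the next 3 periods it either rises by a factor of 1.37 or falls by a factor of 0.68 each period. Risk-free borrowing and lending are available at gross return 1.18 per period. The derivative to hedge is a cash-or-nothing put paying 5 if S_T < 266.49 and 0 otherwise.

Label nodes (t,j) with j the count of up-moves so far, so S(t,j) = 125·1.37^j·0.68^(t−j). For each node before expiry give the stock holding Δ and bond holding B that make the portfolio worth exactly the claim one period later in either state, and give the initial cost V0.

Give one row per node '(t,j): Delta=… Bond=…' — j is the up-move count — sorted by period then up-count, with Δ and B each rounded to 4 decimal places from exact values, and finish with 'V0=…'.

The replicating-portfolio and risk-neutral prices coincide; use p* = (1.18−0.68)/(1.37−0.68) = 0.7246 for the latter.
Payoff layer (t=3): V(3,0)=5.0000, V(3,1)=5.0000, V(3,2)=5.0000, V(3,3)=0.0000
  t=2,j=0: stock 57.8000 → up 79.1860 (V=5.0000), down 39.3040 (V=5.0000). Price 4.2373; hedge Δ=0.0000, bond B=4.2373.
  t=2,j=1: stock 116.4500 → up 159.5365 (V=5.0000), down 79.1860 (V=5.0000). Price 4.2373; hedge Δ=0.0000, bond B=4.2373.
  t=2,j=2: stock 234.6125 → up 321.4191 (V=0.0000), down 159.5365 (V=5.0000). Price 1.1668; hedge Δ=-0.0309, bond B=8.4132.
  t=1,j=0: stock 85.0000 → up 116.4500 (V=4.2373), down 57.8000 (V=4.2373). Price 3.5909; hedge Δ=0.0000, bond B=3.5909.
  t=1,j=1: stock 171.2500 → up 234.6125 (V=1.1668), down 116.4500 (V=4.2373). Price 1.7053; hedge Δ=-0.0260, bond B=6.1553.
  t=0,j=0: stock 125.0000 → up 171.2500 (V=1.7053), down 85.0000 (V=3.5909). Price 1.8852; hedge Δ=-0.0219, bond B=4.6180.
Self-financing check: at every node Δ·S+B equals the discounted successor values.

(0,0): Delta=-0.0219 Bond=4.6180
(1,0): Delta=0.0000 Bond=3.5909
(1,1): Delta=-0.0260 Bond=6.1553
(2,0): Delta=0.0000 Bond=4.2373
(2,1): Delta=0.0000 Bond=4.2373
(2,2): Delta=-0.0309 Bond=8.4132
V0=1.8852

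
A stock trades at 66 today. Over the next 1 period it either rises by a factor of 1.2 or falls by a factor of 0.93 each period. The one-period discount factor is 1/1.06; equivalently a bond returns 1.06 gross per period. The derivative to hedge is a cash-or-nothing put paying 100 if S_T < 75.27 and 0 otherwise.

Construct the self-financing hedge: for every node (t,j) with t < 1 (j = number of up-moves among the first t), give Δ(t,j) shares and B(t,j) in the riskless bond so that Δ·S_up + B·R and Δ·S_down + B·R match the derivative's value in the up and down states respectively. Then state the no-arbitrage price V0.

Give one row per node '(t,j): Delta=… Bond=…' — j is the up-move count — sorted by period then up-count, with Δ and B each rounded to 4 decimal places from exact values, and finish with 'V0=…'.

Risk-neutral probability p* = (R−d)/(u−d) = (1.06−0.93)/(1.2−0.93) = 0.4815.
Terminal values V(1,·): V(1,0)=100.0000, V(1,1)=0.0000
Node (0,0) S=66.0000: V=(p*·0.0000+(1−p*)·100.0000)/1.06=48.9168; Δ=(0.0000−100.0000)/(79.2000−61.3800)=-5.6117; B=V−Δ·S=419.2872
Root portfolio cost Δ·66+B reproduces V0=48.9168.

(0,0): Delta=-5.6117 Bond=419.2872
V0=48.9168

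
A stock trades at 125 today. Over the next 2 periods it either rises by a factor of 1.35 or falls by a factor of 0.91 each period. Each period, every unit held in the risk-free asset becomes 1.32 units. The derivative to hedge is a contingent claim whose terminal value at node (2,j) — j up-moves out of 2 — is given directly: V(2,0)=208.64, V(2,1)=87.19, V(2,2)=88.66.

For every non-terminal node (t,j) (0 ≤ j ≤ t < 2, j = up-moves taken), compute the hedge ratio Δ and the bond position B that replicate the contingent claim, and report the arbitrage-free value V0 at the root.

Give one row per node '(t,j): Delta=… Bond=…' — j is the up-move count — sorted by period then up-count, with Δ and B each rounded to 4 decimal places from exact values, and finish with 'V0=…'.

(0,0): Delta=-0.0952 Bond=62.9957
(1,0): Delta=-2.4266 Bond=348.3490
(1,1): Delta=0.0198 Bond=63.7498
V0=51.0967

No-arbitrage ⇒ martingale measure with p* = (R−d)/(u−d) = 0.9318.
Terminal values V(2,·): V(2,0)=208.6400, V(2,1)=87.1900, V(2,2)=88.6600
(1,0): S=113.7500. Δ = (V_up−V_dn)/(S_up−S_dn) = (87.1900−208.6400)/(153.5625−103.5125) = -2.4266. V = [p*·87.1900 + (1−p*)·208.6400]/1.32 = 72.3263. B = V − Δ·S = 348.3490.
(1,1): S=168.7500. Δ = (V_up−V_dn)/(S_up−S_dn) = (88.6600−87.1900)/(227.8125−153.5625) = 0.0198. V = [p*·88.6600 + (1−p*)·87.1900]/1.32 = 67.0907. B = V − Δ·S = 63.7498.
(0,0): S=125.0000. Δ = (V_up−V_dn)/(S_up−S_dn) = (67.0907−72.3263)/(168.7500−113.7500) = -0.0952. V = [p*·67.0907 + (1−p*)·72.3263]/1.32 = 51.0967. B = V − Δ·S = 62.9957.
Check: Δ(0,0)·S0 + B(0,0) = 51.0967 = V0.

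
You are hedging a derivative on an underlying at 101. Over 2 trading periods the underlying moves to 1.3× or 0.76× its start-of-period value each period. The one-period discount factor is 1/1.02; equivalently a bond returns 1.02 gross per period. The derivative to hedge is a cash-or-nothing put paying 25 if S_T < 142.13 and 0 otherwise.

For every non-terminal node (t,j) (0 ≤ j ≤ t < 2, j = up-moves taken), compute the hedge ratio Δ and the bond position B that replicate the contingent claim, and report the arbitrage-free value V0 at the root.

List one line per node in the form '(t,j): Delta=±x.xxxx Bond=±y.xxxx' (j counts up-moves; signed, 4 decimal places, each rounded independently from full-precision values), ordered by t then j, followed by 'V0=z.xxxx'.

The replicating-portfolio and risk-neutral prices coincide; use p* = (1.02−0.76)/(1.3−0.76) = 0.4815 for the latter.
Terminal payoffs: V(2,0)=25.0000, V(2,1)=25.0000, V(2,2)=0.0000
Node (1,0) S=76.7600: V=(p*·25.0000+(1−p*)·25.0000)/1.02=24.5098; Δ=(25.0000−25.0000)/(99.7880−58.3376)=0.0000; B=V−Δ·S=24.5098
Node (1,1) S=131.3000: V=(p*·0.0000+(1−p*)·25.0000)/1.02=12.7088; Δ=(0.0000−25.0000)/(170.6900−99.7880)=-0.3526; B=V−Δ·S=59.0051
Node (0,0) S=101.0000: V=(p*·12.7088+(1−p*)·24.5098)/1.02=18.4587; Δ=(12.7088−24.5098)/(131.3000−76.7600)=-0.2164; B=V−Δ·S=40.3124
Root portfolio cost Δ·101+B reproduces V0=18.4587.

(0,0): Delta=-0.2164 Bond=40.3124
(1,0): Delta=0.0000 Bond=24.5098
(1,1): Delta=-0.3526 Bond=59.0051
V0=18.4587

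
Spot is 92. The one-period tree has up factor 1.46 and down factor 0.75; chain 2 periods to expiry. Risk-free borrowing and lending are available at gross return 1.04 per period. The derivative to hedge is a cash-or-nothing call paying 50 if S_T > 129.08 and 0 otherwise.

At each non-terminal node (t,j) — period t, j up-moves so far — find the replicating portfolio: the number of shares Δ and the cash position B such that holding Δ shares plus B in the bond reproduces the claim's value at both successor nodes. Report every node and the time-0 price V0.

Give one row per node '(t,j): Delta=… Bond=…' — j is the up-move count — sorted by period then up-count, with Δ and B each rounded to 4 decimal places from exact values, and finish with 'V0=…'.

Under the risk-neutral measure, an up-move has probability p* = (R−d)/(u−d) = 0.4085 and values discount at R = 1.04.
At expiry t=2: V(2,0)=0.0000, V(2,1)=0.0000, V(2,2)=50.0000
  t=1,j=0: stock 69.0000 → up 100.7400 (V=0.0000), down 51.7500 (V=0.0000). Price 0.0000; hedge Δ=0.0000, bond B=0.0000.
  t=1,j=1: stock 134.3200 → up 196.1072 (V=50.0000), down 100.7400 (V=0.0000). Price 19.6371; hedge Δ=0.5243, bond B=-50.7855.
  t=0,j=0: stock 92.0000 → up 134.3200 (V=19.6371), down 69.0000 (V=0.0000). Price 7.7123; hedge Δ=0.3006, bond B=-19.9455.
Self-financing check: at every node Δ·S+B equals the discounted successor values.

(0,0): Delta=0.3006 Bond=-19.9455
(1,0): Delta=0.0000 Bond=0.0000
(1,1): Delta=0.5243 Bond=-50.7855
V0=7.7123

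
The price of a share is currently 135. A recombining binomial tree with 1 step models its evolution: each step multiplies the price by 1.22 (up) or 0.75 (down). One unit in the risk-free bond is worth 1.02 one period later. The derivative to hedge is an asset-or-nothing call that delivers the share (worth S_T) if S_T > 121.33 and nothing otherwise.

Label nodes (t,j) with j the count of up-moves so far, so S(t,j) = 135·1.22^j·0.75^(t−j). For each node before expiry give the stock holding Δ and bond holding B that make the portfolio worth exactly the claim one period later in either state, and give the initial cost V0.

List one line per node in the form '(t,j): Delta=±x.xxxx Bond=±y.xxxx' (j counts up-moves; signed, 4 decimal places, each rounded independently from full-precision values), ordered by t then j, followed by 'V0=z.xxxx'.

(0,0): Delta=2.5957 Bond=-257.6658
V0=92.7597

Since d<R<u, set p* = (R−d)/(u−d) = 0.5745; price each node as the discounted p*-expectation of its children.
Terminal payoffs: V(1,0)=0.0000, V(1,1)=164.7000
  t=0,j=0: stock 135.0000 → up 164.7000 (V=164.7000), down 101.2500 (V=0.0000). Price 92.7597; hedge Δ=2.5957, bond B=-257.6658.
Self-financing check: at every node Δ·S+B equals the discounted successor values.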